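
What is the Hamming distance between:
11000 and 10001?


XOR: 01001
Count of 1s: 2

2


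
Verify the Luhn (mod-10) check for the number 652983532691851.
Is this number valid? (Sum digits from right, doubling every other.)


Luhn sum = 69
69 mod 10 = 9

Invalid (Luhn sum mod 10 = 9)


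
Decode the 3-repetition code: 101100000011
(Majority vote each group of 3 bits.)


Groups: 101, 100, 000, 011
Majority votes: 1001

1001


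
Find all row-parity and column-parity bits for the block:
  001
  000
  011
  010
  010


Row parities: 10011
Column parities: 010

Row P: 10011, Col P: 010, Corner: 1


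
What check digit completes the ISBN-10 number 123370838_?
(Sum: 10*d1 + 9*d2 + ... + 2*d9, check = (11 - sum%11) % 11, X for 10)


Weighted sum: 172
172 mod 11 = 7

Check digit: 4


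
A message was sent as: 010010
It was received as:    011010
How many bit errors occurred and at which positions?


XOR: 001000

1 error(s) at position(s): 2


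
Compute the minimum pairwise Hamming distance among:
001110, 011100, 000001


Comparing all pairs, minimum distance: 2
Can detect 1 errors, correct 0 errors

2


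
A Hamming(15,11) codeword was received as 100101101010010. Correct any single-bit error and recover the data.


Syndrome = 8: error at position 8

Data: 00111010010 (corrected bit 8)


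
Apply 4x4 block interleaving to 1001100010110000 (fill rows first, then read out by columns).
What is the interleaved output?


Matrix:
  1001
  1000
  1011
  0000
Read columns: 1110000000101010

1110000000101010


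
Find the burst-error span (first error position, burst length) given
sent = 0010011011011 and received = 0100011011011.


XOR: 0110000000000

Burst at position 1, length 2


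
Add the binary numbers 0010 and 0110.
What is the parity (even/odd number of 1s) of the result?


0010 = 2
0110 = 6
Sum = 8 = 1000
1s count = 1

odd parity (1 ones in 1000)


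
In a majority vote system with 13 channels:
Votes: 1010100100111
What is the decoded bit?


Ones: 7 out of 13
Threshold: 7

1 (7/13 voted 1)


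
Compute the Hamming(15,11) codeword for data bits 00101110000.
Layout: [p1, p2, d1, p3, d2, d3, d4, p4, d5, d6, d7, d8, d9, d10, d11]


Parity bits: p1=0, p2=1, p3=1, p4=1

010101011110000


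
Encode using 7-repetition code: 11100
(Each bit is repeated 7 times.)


Each bit -> 7 copies

11111111111111111111100000000000000


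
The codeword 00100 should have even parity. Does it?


Number of 1s: 1

No, parity error (1 ones)


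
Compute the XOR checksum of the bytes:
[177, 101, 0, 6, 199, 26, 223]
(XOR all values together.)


XOR chain: 177 ^ 101 ^ 0 ^ 6 ^ 199 ^ 26 ^ 223 = 208

208


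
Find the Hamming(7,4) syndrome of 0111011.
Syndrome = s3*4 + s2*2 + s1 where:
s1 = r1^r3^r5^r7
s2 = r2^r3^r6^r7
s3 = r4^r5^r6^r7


s1=0, s2=0, s3=1

Syndrome = 4 (error at position 4)


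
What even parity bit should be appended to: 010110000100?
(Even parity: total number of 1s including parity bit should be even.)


Number of 1s in data: 4
Parity bit: 0

0


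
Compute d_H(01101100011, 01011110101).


XOR: 00110010110
Count of 1s: 5

5


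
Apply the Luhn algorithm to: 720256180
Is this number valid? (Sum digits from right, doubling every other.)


Luhn sum = 31
31 mod 10 = 1

Invalid (Luhn sum mod 10 = 1)


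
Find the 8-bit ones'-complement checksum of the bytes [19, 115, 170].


Sum = 304 mod 256 = 48
Complement = 207

207


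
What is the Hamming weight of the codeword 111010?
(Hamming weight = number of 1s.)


Counting 1s in 111010

4


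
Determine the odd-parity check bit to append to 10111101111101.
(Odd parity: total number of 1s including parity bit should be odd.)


Number of 1s in data: 11
Parity bit: 0

0


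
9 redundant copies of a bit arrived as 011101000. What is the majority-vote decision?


Ones: 4 out of 9
Threshold: 5

0 (4/9 voted 1)


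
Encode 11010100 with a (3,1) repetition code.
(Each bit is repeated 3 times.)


Each bit -> 3 copies

111111000111000111000000


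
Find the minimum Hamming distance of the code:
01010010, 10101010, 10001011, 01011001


Comparing all pairs, minimum distance: 2
Can detect 1 errors, correct 0 errors

2


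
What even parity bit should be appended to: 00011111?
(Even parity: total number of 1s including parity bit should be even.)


Number of 1s in data: 5
Parity bit: 1

1


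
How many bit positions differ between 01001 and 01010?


XOR: 00011
Count of 1s: 2

2


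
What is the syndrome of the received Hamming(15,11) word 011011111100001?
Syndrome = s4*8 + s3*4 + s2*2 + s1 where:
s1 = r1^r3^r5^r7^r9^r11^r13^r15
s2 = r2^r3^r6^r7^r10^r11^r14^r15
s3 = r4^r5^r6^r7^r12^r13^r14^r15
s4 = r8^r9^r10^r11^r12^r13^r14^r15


s1=1, s2=0, s3=0, s4=0

Syndrome = 1 (error at position 1)


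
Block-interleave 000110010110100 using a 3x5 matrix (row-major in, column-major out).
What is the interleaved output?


Matrix:
  00011
  00101
  10100
Read columns: 001000011100110

001000011100110


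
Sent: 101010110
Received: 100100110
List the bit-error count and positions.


XOR: 001110000

3 error(s) at position(s): 2, 3, 4


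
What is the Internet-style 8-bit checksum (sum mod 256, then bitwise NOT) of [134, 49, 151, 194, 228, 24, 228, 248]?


Sum = 1256 mod 256 = 232
Complement = 23

23


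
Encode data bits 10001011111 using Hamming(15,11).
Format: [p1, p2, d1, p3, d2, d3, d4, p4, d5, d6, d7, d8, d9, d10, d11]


Parity bits: p1=1, p2=0, p3=0, p4=0

101000001011111


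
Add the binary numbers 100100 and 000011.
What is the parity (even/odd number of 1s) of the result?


100100 = 36
000011 = 3
Sum = 39 = 100111
1s count = 4

even parity (4 ones in 100111)


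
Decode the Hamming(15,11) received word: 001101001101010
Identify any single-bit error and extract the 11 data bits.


Syndrome = 0: no error detected

Data: 10101101010 (no errors)


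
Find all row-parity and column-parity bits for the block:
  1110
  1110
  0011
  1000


Row parities: 1101
Column parities: 1011

Row P: 1101, Col P: 1011, Corner: 1


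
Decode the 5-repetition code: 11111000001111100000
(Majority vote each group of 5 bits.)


Groups: 11111, 00000, 11111, 00000
Majority votes: 1010

1010


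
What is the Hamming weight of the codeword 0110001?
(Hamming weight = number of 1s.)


Counting 1s in 0110001

3


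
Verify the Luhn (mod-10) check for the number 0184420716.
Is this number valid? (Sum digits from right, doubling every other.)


Luhn sum = 37
37 mod 10 = 7

Invalid (Luhn sum mod 10 = 7)


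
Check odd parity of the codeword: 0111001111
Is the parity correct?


Number of 1s: 7

Yes, parity is correct (7 ones)


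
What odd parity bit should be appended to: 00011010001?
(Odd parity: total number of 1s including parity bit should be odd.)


Number of 1s in data: 4
Parity bit: 1

1


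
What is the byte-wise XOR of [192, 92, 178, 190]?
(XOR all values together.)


XOR chain: 192 ^ 92 ^ 178 ^ 190 = 144

144


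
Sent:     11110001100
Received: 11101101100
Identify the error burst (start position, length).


XOR: 00011100000

Burst at position 3, length 3


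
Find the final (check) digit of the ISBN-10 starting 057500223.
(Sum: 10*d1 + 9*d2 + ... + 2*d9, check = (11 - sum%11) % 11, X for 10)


Weighted sum: 156
156 mod 11 = 2

Check digit: 9


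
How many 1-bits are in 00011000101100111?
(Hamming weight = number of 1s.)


Counting 1s in 00011000101100111

8


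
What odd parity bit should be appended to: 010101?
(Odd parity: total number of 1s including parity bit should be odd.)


Number of 1s in data: 3
Parity bit: 0

0


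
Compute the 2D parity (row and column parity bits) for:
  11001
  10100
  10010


Row parities: 100
Column parities: 11111

Row P: 100, Col P: 11111, Corner: 1


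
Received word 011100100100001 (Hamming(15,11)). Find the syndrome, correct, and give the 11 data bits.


Syndrome = 7: error at position 7

Data: 10000100001 (corrected bit 7)


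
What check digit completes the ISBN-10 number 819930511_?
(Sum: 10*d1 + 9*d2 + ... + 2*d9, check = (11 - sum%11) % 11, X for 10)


Weighted sum: 267
267 mod 11 = 3

Check digit: 8


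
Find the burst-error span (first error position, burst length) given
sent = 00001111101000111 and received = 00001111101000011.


XOR: 00000000000000100

Burst at position 14, length 1


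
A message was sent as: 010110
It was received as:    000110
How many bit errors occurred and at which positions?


XOR: 010000

1 error(s) at position(s): 1


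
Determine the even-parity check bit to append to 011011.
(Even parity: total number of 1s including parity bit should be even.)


Number of 1s in data: 4
Parity bit: 0

0


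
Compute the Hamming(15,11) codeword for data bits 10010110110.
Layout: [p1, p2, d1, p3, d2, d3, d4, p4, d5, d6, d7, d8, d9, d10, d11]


Parity bits: p1=0, p2=1, p3=1, p4=0

011100100110110


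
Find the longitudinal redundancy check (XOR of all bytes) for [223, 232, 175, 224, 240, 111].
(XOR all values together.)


XOR chain: 223 ^ 232 ^ 175 ^ 224 ^ 240 ^ 111 = 231

231


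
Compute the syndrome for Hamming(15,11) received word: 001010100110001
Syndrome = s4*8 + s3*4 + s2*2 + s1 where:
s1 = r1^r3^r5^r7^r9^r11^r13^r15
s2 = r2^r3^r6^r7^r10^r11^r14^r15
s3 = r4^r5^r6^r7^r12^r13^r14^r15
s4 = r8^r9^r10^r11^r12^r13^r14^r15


s1=1, s2=1, s3=1, s4=1

Syndrome = 15 (error at position 15)


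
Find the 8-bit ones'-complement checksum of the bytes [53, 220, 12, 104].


Sum = 389 mod 256 = 133
Complement = 122

122


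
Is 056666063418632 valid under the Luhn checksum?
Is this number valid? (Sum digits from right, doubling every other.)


Luhn sum = 55
55 mod 10 = 5

Invalid (Luhn sum mod 10 = 5)


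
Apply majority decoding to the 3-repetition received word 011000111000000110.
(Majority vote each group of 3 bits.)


Groups: 011, 000, 111, 000, 000, 110
Majority votes: 101001

101001


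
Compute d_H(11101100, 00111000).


XOR: 11010100
Count of 1s: 4

4


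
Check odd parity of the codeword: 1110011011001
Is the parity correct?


Number of 1s: 8

No, parity error (8 ones)


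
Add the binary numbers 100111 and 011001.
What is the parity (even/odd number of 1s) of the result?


100111 = 39
011001 = 25
Sum = 64 = 1000000
1s count = 1

odd parity (1 ones in 1000000)


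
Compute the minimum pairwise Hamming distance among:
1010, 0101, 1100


Comparing all pairs, minimum distance: 2
Can detect 1 errors, correct 0 errors

2


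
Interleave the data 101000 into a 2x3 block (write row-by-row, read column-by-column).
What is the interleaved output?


Matrix:
  101
  000
Read columns: 100010

100010


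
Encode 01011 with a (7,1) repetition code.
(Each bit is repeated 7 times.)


Each bit -> 7 copies

00000001111111000000011111111111111


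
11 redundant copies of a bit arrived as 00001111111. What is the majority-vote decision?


Ones: 7 out of 11
Threshold: 6

1 (7/11 voted 1)


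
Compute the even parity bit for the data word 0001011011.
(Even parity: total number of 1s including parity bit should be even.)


Number of 1s in data: 5
Parity bit: 1

1


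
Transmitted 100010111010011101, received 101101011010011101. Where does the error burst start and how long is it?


XOR: 001111100000000000

Burst at position 2, length 5


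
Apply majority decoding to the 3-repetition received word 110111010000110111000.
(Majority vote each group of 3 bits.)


Groups: 110, 111, 010, 000, 110, 111, 000
Majority votes: 1100110

1100110


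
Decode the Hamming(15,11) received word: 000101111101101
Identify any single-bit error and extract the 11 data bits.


Syndrome = 0: no error detected

Data: 00111101101 (no errors)


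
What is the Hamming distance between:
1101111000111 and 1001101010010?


XOR: 0100010010101
Count of 1s: 5

5


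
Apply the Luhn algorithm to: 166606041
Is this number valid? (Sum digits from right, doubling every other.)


Luhn sum = 25
25 mod 10 = 5

Invalid (Luhn sum mod 10 = 5)


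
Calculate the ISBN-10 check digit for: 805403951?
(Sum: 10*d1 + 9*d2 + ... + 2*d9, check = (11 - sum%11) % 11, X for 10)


Weighted sum: 216
216 mod 11 = 7

Check digit: 4


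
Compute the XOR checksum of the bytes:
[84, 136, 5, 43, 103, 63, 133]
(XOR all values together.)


XOR chain: 84 ^ 136 ^ 5 ^ 43 ^ 103 ^ 63 ^ 133 = 47

47


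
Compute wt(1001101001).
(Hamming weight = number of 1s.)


Counting 1s in 1001101001

5


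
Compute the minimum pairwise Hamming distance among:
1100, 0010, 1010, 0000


Comparing all pairs, minimum distance: 1
Can detect 0 errors, correct 0 errors

1


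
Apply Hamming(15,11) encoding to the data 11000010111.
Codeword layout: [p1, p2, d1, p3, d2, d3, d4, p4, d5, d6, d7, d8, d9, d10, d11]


Parity bits: p1=1, p2=0, p3=0, p4=0

101010000010111


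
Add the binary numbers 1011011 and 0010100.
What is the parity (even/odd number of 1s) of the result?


1011011 = 91
0010100 = 20
Sum = 111 = 1101111
1s count = 6

even parity (6 ones in 1101111)


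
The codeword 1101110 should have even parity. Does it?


Number of 1s: 5

No, parity error (5 ones)


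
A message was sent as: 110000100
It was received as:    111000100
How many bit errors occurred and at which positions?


XOR: 001000000

1 error(s) at position(s): 2


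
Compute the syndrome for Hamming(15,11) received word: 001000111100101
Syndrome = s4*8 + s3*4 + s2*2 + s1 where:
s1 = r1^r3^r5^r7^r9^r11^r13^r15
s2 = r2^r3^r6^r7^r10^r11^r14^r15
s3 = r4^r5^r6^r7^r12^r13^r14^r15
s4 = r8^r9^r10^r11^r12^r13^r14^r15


s1=1, s2=0, s3=1, s4=1

Syndrome = 13 (error at position 13)


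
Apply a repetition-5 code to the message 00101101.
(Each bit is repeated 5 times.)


Each bit -> 5 copies

0000000000111110000011111111110000011111


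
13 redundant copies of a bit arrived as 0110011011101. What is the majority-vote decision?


Ones: 8 out of 13
Threshold: 7

1 (8/13 voted 1)


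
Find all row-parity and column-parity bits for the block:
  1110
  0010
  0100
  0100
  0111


Row parities: 11111
Column parities: 1011

Row P: 11111, Col P: 1011, Corner: 1


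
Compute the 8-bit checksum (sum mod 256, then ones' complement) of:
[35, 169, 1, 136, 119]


Sum = 460 mod 256 = 204
Complement = 51

51


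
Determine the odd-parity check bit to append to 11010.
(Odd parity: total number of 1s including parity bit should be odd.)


Number of 1s in data: 3
Parity bit: 0

0


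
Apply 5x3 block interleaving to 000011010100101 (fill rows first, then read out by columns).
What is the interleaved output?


Matrix:
  000
  011
  010
  100
  101
Read columns: 000110110001001

000110110001001


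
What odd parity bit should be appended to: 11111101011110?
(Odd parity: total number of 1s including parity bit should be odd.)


Number of 1s in data: 11
Parity bit: 0

0


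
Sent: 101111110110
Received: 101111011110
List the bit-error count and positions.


XOR: 000000101000

2 error(s) at position(s): 6, 8


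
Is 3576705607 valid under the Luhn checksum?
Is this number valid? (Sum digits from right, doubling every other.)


Luhn sum = 41
41 mod 10 = 1

Invalid (Luhn sum mod 10 = 1)


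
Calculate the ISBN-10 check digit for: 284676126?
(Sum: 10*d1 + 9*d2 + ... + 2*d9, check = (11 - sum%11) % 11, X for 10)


Weighted sum: 260
260 mod 11 = 7

Check digit: 4


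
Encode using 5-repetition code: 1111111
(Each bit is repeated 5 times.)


Each bit -> 5 copies

11111111111111111111111111111111111


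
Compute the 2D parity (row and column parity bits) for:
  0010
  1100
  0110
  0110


Row parities: 1000
Column parities: 1110

Row P: 1000, Col P: 1110, Corner: 1


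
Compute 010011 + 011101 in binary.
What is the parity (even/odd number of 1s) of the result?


010011 = 19
011101 = 29
Sum = 48 = 110000
1s count = 2

even parity (2 ones in 110000)


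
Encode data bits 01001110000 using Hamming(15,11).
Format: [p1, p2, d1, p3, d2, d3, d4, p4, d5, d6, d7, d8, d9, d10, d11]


Parity bits: p1=1, p2=0, p3=1, p4=1

100110011110000


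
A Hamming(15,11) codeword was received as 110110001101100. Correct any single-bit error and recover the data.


Syndrome = 0: no error detected

Data: 01001101100 (no errors)


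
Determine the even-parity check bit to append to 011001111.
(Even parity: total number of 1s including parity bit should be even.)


Number of 1s in data: 6
Parity bit: 0

0


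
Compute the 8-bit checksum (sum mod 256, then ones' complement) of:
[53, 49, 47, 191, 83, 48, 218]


Sum = 689 mod 256 = 177
Complement = 78

78


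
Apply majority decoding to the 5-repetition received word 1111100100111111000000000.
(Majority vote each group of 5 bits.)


Groups: 11111, 00100, 11111, 10000, 00000
Majority votes: 10100

10100


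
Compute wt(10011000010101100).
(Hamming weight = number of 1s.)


Counting 1s in 10011000010101100

7


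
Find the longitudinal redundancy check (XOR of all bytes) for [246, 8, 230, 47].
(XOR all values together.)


XOR chain: 246 ^ 8 ^ 230 ^ 47 = 55

55


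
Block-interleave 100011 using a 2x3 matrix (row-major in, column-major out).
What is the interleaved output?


Matrix:
  100
  011
Read columns: 100101

100101


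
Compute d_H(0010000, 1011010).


XOR: 1001010
Count of 1s: 3

3


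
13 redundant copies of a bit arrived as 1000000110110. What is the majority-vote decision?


Ones: 5 out of 13
Threshold: 7

0 (5/13 voted 1)


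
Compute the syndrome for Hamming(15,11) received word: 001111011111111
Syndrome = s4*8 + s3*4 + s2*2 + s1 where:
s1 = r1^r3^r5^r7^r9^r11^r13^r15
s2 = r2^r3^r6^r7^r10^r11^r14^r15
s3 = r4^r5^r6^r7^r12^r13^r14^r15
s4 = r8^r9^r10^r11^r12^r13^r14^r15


s1=0, s2=0, s3=1, s4=0

Syndrome = 4 (error at position 4)


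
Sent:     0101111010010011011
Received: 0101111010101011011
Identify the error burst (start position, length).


XOR: 0000000000111000000

Burst at position 10, length 3


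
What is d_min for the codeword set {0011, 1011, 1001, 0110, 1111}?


Comparing all pairs, minimum distance: 1
Can detect 0 errors, correct 0 errors

1


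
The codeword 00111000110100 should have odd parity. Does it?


Number of 1s: 6

No, parity error (6 ones)


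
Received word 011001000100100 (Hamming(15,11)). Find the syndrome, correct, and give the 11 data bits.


Syndrome = 0: no error detected

Data: 10100100100 (no errors)


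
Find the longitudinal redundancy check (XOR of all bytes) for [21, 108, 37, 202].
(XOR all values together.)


XOR chain: 21 ^ 108 ^ 37 ^ 202 = 150

150


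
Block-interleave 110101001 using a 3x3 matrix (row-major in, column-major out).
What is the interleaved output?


Matrix:
  110
  101
  001
Read columns: 110100011

110100011


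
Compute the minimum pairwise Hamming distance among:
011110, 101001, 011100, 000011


Comparing all pairs, minimum distance: 1
Can detect 0 errors, correct 0 errors

1


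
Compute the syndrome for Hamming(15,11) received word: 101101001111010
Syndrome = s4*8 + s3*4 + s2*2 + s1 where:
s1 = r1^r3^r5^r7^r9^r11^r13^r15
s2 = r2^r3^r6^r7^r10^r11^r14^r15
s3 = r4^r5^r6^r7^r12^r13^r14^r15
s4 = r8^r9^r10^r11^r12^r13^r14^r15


s1=0, s2=1, s3=0, s4=1

Syndrome = 10 (error at position 10)


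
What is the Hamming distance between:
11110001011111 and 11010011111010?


XOR: 00100010100101
Count of 1s: 5

5


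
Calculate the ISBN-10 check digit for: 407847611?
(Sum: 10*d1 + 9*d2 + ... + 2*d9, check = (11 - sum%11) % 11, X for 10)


Weighted sum: 240
240 mod 11 = 9

Check digit: 2


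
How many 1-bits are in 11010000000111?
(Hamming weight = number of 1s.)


Counting 1s in 11010000000111

6


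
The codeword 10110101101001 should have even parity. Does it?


Number of 1s: 8

Yes, parity is correct (8 ones)


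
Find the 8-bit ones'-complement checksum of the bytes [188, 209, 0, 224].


Sum = 621 mod 256 = 109
Complement = 146

146


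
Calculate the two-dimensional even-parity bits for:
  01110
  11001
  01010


Row parities: 110
Column parities: 11101

Row P: 110, Col P: 11101, Corner: 0


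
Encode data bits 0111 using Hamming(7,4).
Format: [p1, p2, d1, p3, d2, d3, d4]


Parity bits: p1=0, p2=0, p3=1

0001111


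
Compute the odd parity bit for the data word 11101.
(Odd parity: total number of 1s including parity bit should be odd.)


Number of 1s in data: 4
Parity bit: 1

1


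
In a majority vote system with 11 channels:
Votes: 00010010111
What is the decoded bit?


Ones: 5 out of 11
Threshold: 6

0 (5/11 voted 1)


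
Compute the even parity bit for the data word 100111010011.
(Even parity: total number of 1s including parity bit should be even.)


Number of 1s in data: 7
Parity bit: 1

1


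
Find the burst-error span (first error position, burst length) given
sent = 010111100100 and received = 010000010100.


XOR: 000111110000

Burst at position 3, length 5


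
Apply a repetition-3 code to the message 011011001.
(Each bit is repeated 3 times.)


Each bit -> 3 copies

000111111000111111000000111


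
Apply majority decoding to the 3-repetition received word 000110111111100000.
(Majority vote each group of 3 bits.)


Groups: 000, 110, 111, 111, 100, 000
Majority votes: 011100

011100


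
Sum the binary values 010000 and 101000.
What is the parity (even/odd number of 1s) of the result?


010000 = 16
101000 = 40
Sum = 56 = 111000
1s count = 3

odd parity (3 ones in 111000)


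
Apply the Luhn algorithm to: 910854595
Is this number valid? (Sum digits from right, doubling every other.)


Luhn sum = 50
50 mod 10 = 0

Valid (Luhn sum mod 10 = 0)


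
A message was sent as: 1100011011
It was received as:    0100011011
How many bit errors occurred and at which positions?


XOR: 1000000000

1 error(s) at position(s): 0


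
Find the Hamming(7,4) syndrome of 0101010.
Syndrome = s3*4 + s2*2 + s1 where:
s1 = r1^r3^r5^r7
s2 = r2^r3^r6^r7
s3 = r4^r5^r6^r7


s1=0, s2=0, s3=0

Syndrome = 0 (no error)


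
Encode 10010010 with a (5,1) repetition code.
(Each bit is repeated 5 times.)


Each bit -> 5 copies

1111100000000001111100000000001111100000


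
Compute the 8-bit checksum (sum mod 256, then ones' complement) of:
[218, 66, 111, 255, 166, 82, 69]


Sum = 967 mod 256 = 199
Complement = 56

56


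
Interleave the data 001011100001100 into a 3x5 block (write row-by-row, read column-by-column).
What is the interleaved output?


Matrix:
  00101
  11000
  01100
Read columns: 010011101000100

010011101000100


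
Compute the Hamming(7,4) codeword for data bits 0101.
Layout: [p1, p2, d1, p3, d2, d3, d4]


Parity bits: p1=0, p2=1, p3=0

0100101


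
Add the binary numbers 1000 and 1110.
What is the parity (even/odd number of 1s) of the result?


1000 = 8
1110 = 14
Sum = 22 = 10110
1s count = 3

odd parity (3 ones in 10110)


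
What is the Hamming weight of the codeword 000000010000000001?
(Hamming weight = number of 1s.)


Counting 1s in 000000010000000001

2


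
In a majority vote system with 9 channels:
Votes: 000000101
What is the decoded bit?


Ones: 2 out of 9
Threshold: 5

0 (2/9 voted 1)


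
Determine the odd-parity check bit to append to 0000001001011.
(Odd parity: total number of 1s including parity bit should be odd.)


Number of 1s in data: 4
Parity bit: 1

1


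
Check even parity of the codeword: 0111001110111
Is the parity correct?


Number of 1s: 9

No, parity error (9 ones)


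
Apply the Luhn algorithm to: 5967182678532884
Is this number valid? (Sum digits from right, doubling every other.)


Luhn sum = 80
80 mod 10 = 0

Valid (Luhn sum mod 10 = 0)


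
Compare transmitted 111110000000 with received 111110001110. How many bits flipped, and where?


XOR: 000000001110

3 error(s) at position(s): 8, 9, 10


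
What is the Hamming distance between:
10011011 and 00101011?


XOR: 10110000
Count of 1s: 3

3


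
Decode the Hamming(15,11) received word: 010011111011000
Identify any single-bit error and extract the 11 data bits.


Syndrome = 0: no error detected

Data: 01111011000 (no errors)


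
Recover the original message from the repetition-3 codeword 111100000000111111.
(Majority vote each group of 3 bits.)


Groups: 111, 100, 000, 000, 111, 111
Majority votes: 100011

100011


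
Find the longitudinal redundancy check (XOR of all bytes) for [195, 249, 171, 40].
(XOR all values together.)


XOR chain: 195 ^ 249 ^ 171 ^ 40 = 185

185


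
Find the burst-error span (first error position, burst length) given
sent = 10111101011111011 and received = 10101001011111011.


XOR: 00010100000000000

Burst at position 3, length 3


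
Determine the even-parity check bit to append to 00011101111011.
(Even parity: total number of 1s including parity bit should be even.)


Number of 1s in data: 9
Parity bit: 1

1


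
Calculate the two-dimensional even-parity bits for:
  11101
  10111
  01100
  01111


Row parities: 0000
Column parities: 01001

Row P: 0000, Col P: 01001, Corner: 0


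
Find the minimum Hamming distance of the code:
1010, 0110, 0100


Comparing all pairs, minimum distance: 1
Can detect 0 errors, correct 0 errors

1


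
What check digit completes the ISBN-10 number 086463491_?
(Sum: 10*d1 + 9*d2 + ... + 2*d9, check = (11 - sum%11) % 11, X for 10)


Weighted sum: 244
244 mod 11 = 2

Check digit: 9


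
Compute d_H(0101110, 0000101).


XOR: 0101011
Count of 1s: 4

4


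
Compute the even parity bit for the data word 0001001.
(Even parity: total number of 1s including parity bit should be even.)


Number of 1s in data: 2
Parity bit: 0

0


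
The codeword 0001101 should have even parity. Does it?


Number of 1s: 3

No, parity error (3 ones)


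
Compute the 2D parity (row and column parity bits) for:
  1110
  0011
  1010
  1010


Row parities: 1000
Column parities: 1101

Row P: 1000, Col P: 1101, Corner: 1


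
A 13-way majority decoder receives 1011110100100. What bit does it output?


Ones: 7 out of 13
Threshold: 7

1 (7/13 voted 1)


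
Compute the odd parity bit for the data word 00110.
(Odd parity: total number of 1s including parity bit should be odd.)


Number of 1s in data: 2
Parity bit: 1

1


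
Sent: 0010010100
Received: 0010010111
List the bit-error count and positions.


XOR: 0000000011

2 error(s) at position(s): 8, 9


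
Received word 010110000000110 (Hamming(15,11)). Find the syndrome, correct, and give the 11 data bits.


Syndrome = 0: no error detected

Data: 01000000110 (no errors)


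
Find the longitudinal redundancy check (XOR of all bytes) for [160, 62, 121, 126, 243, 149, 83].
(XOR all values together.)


XOR chain: 160 ^ 62 ^ 121 ^ 126 ^ 243 ^ 149 ^ 83 = 172

172


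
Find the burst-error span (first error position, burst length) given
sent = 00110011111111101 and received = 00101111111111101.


XOR: 00011100000000000

Burst at position 3, length 3


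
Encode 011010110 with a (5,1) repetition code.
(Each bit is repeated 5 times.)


Each bit -> 5 copies

000001111111111000001111100000111111111100000


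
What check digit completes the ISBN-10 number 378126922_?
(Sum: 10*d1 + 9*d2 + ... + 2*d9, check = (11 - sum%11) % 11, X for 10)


Weighted sum: 252
252 mod 11 = 10

Check digit: 1


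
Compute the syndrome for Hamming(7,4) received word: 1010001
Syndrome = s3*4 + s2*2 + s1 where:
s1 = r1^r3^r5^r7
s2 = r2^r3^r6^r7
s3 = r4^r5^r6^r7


s1=1, s2=0, s3=1

Syndrome = 5 (error at position 5)


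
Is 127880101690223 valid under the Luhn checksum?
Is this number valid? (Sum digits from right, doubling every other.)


Luhn sum = 50
50 mod 10 = 0

Valid (Luhn sum mod 10 = 0)


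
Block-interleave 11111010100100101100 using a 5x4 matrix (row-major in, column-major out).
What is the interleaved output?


Matrix:
  1111
  1010
  1001
  0010
  1100
Read columns: 11101100011101010100

11101100011101010100


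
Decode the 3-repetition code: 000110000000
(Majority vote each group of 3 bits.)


Groups: 000, 110, 000, 000
Majority votes: 0100

0100


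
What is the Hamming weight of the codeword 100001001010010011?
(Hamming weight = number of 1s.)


Counting 1s in 100001001010010011

7


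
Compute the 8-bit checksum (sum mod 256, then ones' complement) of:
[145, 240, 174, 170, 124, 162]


Sum = 1015 mod 256 = 247
Complement = 8

8


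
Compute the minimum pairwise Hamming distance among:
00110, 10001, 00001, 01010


Comparing all pairs, minimum distance: 1
Can detect 0 errors, correct 0 errors

1


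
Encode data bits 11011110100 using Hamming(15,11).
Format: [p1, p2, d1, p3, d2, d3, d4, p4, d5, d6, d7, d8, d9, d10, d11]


Parity bits: p1=0, p2=0, p3=1, p4=0

001110101110100


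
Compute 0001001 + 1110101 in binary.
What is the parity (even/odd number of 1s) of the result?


0001001 = 9
1110101 = 117
Sum = 126 = 1111110
1s count = 6

even parity (6 ones in 1111110)


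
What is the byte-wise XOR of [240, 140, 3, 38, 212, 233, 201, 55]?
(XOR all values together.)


XOR chain: 240 ^ 140 ^ 3 ^ 38 ^ 212 ^ 233 ^ 201 ^ 55 = 154

154


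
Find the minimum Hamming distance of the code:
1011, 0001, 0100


Comparing all pairs, minimum distance: 2
Can detect 1 errors, correct 0 errors

2


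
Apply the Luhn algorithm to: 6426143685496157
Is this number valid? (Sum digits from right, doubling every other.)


Luhn sum = 76
76 mod 10 = 6

Invalid (Luhn sum mod 10 = 6)


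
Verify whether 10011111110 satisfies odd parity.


Number of 1s: 8

No, parity error (8 ones)


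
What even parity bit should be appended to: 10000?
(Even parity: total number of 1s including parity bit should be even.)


Number of 1s in data: 1
Parity bit: 1

1


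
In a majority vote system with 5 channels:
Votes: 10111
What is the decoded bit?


Ones: 4 out of 5
Threshold: 3

1 (4/5 voted 1)


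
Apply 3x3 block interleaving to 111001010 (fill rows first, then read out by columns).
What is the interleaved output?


Matrix:
  111
  001
  010
Read columns: 100101110

100101110


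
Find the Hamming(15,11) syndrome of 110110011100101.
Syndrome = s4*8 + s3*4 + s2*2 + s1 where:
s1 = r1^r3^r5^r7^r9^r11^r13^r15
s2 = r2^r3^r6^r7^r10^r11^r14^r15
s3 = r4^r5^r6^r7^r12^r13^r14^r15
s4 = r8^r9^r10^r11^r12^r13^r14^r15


s1=1, s2=1, s3=0, s4=1

Syndrome = 11 (error at position 11)


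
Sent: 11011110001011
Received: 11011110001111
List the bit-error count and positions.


XOR: 00000000000100

1 error(s) at position(s): 11


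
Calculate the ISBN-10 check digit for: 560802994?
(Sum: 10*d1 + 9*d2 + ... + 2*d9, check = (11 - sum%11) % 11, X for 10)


Weighted sum: 241
241 mod 11 = 10

Check digit: 1


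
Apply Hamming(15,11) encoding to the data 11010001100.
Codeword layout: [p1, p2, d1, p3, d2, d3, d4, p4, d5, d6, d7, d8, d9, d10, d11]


Parity bits: p1=0, p2=0, p3=0, p4=0

001010100001100


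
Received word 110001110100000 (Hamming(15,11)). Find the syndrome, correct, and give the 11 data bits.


Syndrome = 0: no error detected

Data: 00110100000 (no errors)


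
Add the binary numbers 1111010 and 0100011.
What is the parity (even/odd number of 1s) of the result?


1111010 = 122
0100011 = 35
Sum = 157 = 10011101
1s count = 5

odd parity (5 ones in 10011101)


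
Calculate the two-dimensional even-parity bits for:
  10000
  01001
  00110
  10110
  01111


Row parities: 10010
Column parities: 00110

Row P: 10010, Col P: 00110, Corner: 0


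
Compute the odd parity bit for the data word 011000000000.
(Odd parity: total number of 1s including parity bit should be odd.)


Number of 1s in data: 2
Parity bit: 1

1


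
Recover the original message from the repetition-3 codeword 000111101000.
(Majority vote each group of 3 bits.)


Groups: 000, 111, 101, 000
Majority votes: 0110

0110


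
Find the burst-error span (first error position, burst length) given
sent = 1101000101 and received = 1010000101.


XOR: 0111000000

Burst at position 1, length 3


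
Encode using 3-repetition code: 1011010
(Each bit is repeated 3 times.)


Each bit -> 3 copies

111000111111000111000


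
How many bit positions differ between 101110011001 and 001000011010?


XOR: 100110000011
Count of 1s: 5

5


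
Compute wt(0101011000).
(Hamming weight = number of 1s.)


Counting 1s in 0101011000

4


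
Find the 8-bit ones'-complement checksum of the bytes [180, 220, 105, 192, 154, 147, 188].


Sum = 1186 mod 256 = 162
Complement = 93

93


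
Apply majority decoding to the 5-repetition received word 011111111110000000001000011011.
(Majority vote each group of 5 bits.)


Groups: 01111, 11111, 10000, 00000, 10000, 11011
Majority votes: 110001

110001


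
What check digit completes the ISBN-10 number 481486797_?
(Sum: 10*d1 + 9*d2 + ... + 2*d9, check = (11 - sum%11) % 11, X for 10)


Weighted sum: 295
295 mod 11 = 9

Check digit: 2


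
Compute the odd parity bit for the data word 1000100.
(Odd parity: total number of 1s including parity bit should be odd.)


Number of 1s in data: 2
Parity bit: 1

1


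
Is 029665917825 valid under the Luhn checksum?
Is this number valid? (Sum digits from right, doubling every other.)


Luhn sum = 57
57 mod 10 = 7

Invalid (Luhn sum mod 10 = 7)


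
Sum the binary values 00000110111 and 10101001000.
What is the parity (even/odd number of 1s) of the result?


00000110111 = 55
10101001000 = 1352
Sum = 1407 = 10101111111
1s count = 9

odd parity (9 ones in 10101111111)


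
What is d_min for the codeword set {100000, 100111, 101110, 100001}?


Comparing all pairs, minimum distance: 1
Can detect 0 errors, correct 0 errors

1


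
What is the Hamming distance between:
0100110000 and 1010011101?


XOR: 1110101101
Count of 1s: 7

7


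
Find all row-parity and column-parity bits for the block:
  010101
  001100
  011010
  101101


Row parities: 1010
Column parities: 101110

Row P: 1010, Col P: 101110, Corner: 0


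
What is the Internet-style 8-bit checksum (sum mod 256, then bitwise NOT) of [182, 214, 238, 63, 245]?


Sum = 942 mod 256 = 174
Complement = 81

81


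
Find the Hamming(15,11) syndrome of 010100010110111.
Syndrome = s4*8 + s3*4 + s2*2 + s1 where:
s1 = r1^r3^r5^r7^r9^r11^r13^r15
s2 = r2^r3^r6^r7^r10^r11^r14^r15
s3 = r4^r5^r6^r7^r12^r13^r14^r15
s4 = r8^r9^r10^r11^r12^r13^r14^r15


s1=1, s2=1, s3=0, s4=0

Syndrome = 3 (error at position 3)


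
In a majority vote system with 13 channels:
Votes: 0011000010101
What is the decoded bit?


Ones: 5 out of 13
Threshold: 7

0 (5/13 voted 1)


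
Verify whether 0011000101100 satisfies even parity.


Number of 1s: 5

No, parity error (5 ones)


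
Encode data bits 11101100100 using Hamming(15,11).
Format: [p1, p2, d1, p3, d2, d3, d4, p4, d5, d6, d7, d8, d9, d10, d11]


Parity bits: p1=0, p2=1, p3=1, p4=1

011111011100100


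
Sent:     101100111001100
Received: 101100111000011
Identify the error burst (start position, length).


XOR: 000000000001111

Burst at position 11, length 4


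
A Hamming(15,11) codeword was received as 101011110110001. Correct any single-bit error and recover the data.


Syndrome = 0: no error detected

Data: 11110110001 (no errors)


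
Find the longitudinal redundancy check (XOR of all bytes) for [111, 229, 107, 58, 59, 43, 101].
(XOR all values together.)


XOR chain: 111 ^ 229 ^ 107 ^ 58 ^ 59 ^ 43 ^ 101 = 174

174


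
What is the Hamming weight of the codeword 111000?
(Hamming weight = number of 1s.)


Counting 1s in 111000

3


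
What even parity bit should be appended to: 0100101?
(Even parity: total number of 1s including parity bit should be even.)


Number of 1s in data: 3
Parity bit: 1

1


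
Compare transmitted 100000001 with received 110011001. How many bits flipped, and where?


XOR: 010011000

3 error(s) at position(s): 1, 4, 5


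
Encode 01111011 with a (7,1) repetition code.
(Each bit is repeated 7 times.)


Each bit -> 7 copies

00000001111111111111111111111111111000000011111111111111


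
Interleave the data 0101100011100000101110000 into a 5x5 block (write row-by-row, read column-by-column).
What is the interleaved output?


Matrix:
  01011
  00011
  10000
  01011
  10000
Read columns: 0010110010000001101011010

0010110010000001101011010


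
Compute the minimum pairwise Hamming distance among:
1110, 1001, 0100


Comparing all pairs, minimum distance: 2
Can detect 1 errors, correct 0 errors

2


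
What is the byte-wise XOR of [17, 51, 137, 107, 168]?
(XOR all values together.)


XOR chain: 17 ^ 51 ^ 137 ^ 107 ^ 168 = 104

104


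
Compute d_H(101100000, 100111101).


XOR: 001011101
Count of 1s: 5

5


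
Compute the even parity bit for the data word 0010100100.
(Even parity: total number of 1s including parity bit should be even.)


Number of 1s in data: 3
Parity bit: 1

1


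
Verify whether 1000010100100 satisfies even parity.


Number of 1s: 4

Yes, parity is correct (4 ones)


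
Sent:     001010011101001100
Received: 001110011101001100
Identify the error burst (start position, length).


XOR: 000100000000000000

Burst at position 3, length 1


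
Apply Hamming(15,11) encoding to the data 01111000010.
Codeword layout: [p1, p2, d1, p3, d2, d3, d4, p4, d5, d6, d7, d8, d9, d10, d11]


Parity bits: p1=1, p2=1, p3=0, p4=0

110011101000010


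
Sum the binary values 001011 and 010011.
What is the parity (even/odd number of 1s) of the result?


001011 = 11
010011 = 19
Sum = 30 = 11110
1s count = 4

even parity (4 ones in 11110)


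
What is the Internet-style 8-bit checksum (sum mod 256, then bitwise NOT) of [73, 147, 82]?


Sum = 302 mod 256 = 46
Complement = 209

209


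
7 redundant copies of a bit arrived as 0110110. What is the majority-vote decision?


Ones: 4 out of 7
Threshold: 4

1 (4/7 voted 1)


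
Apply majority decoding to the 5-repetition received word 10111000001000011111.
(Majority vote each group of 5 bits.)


Groups: 10111, 00000, 10000, 11111
Majority votes: 1001

1001


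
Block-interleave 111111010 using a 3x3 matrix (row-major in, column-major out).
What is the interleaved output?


Matrix:
  111
  111
  010
Read columns: 110111110

110111110


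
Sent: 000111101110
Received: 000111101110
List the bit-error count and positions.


XOR: 000000000000

0 errors (received matches sent)


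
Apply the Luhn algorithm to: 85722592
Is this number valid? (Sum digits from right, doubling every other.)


Luhn sum = 39
39 mod 10 = 9

Invalid (Luhn sum mod 10 = 9)


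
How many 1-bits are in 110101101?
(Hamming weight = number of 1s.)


Counting 1s in 110101101

6


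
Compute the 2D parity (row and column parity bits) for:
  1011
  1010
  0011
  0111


Row parities: 1001
Column parities: 0101

Row P: 1001, Col P: 0101, Corner: 0


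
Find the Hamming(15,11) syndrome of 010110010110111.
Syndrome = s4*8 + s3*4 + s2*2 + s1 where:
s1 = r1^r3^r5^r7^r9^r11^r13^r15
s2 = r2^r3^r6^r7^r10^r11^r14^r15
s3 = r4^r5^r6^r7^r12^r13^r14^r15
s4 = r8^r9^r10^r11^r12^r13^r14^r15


s1=0, s2=1, s3=1, s4=0

Syndrome = 6 (error at position 6)
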